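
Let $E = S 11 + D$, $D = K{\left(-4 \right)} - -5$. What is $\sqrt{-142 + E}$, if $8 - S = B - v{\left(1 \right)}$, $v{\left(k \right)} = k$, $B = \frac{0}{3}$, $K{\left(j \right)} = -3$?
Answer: $i \sqrt{41} \approx 6.4031 i$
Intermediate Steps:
$B = 0$ ($B = 0 \cdot \frac{1}{3} = 0$)
$D = 2$ ($D = -3 - -5 = -3 + 5 = 2$)
$S = 9$ ($S = 8 - \left(0 - 1\right) = 8 - -1 = 8 + 1 = 9$)
$E = 101$ ($E = 9 \cdot 11 + 2 = 99 + 2 = 101$)
$\sqrt{-142 + E} = \sqrt{-142 + 101} = \sqrt{-41} = i \sqrt{41}$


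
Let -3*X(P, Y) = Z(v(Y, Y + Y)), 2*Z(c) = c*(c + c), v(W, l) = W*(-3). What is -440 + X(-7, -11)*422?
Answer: -153626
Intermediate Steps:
v(W, l) = -3*W
Z(c) = c² (Z(c) = (c*(c + c))/2 = (c*(2*c))/2 = (2*c²)/2 = c²)
X(P, Y) = -3*Y² (X(P, Y) = -9*Y²/3 = -3*Y²)
-440 + X(-7, -11)*422 = -440 - 3*(-11)²*422 = -440 - 3*121*422 = -440 - 363*422 = -440 - 153186 = -153626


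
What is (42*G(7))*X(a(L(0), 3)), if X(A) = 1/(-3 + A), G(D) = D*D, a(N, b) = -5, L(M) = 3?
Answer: -1029/4 ≈ -257.25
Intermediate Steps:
G(D) = D**2
(42*G(7))*X(a(L(0), 3)) = (42*7**2)/(-3 - 5) = (42*49)/(-8) = 2058*(-1/8) = -1029/4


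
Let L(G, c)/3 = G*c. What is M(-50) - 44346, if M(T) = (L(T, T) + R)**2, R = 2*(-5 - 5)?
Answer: 55906054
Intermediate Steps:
L(G, c) = 3*G*c (L(G, c) = 3*(G*c) = 3*G*c)
R = -20 (R = 2*(-10) = -20)
M(T) = (-20 + 3*T**2)**2 (M(T) = (3*T*T - 20)**2 = (3*T**2 - 20)**2 = (-20 + 3*T**2)**2)
M(-50) - 44346 = (-20 + 3*(-50)**2)**2 - 44346 = (-20 + 3*2500)**2 - 44346 = (-20 + 7500)**2 - 44346 = 7480**2 - 44346 = 55950400 - 44346 = 55906054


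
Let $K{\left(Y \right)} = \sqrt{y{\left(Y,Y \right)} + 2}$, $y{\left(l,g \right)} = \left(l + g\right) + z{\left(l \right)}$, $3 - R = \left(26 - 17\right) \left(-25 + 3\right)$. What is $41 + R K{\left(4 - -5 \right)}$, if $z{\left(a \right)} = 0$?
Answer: $41 + 402 \sqrt{5} \approx 939.9$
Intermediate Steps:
$R = 201$ ($R = 3 - \left(26 - 17\right) \left(-25 + 3\right) = 3 - 9 \left(-22\right) = 3 - -198 = 3 + 198 = 201$)
$y{\left(l,g \right)} = g + l$ ($y{\left(l,g \right)} = \left(l + g\right) + 0 = \left(g + l\right) + 0 = g + l$)
$K{\left(Y \right)} = \sqrt{2 + 2 Y}$ ($K{\left(Y \right)} = \sqrt{\left(Y + Y\right) + 2} = \sqrt{2 Y + 2} = \sqrt{2 + 2 Y}$)
$41 + R K{\left(4 - -5 \right)} = 41 + 201 \sqrt{2 + 2 \left(4 - -5\right)} = 41 + 201 \sqrt{2 + 2 \left(4 + 5\right)} = 41 + 201 \sqrt{2 + 2 \cdot 9} = 41 + 201 \sqrt{2 + 18} = 41 + 201 \sqrt{20} = 41 + 201 \cdot 2 \sqrt{5} = 41 + 402 \sqrt{5}$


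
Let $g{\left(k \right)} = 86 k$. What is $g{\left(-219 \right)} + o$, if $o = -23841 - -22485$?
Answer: $-20190$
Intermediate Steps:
$o = -1356$ ($o = -23841 + 22485 = -1356$)
$g{\left(-219 \right)} + o = 86 \left(-219\right) - 1356 = -18834 - 1356 = -20190$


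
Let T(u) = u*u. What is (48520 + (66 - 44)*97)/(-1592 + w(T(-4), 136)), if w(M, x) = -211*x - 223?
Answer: -50654/30511 ≈ -1.6602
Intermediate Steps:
T(u) = u**2
w(M, x) = -223 - 211*x
(48520 + (66 - 44)*97)/(-1592 + w(T(-4), 136)) = (48520 + (66 - 44)*97)/(-1592 + (-223 - 211*136)) = (48520 + 22*97)/(-1592 + (-223 - 28696)) = (48520 + 2134)/(-1592 - 28919) = 50654/(-30511) = 50654*(-1/30511) = -50654/30511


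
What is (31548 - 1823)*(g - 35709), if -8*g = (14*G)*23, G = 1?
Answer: -4250585825/4 ≈ -1.0626e+9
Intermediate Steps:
g = -161/4 (g = -14*1*23/8 = -7*23/4 = -⅛*322 = -161/4 ≈ -40.250)
(31548 - 1823)*(g - 35709) = (31548 - 1823)*(-161/4 - 35709) = 29725*(-142997/4) = -4250585825/4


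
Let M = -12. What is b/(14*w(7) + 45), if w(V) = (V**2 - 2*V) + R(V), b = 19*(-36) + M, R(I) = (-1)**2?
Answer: -232/183 ≈ -1.2678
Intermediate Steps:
R(I) = 1
b = -696 (b = 19*(-36) - 12 = -684 - 12 = -696)
w(V) = 1 + V**2 - 2*V (w(V) = (V**2 - 2*V) + 1 = 1 + V**2 - 2*V)
b/(14*w(7) + 45) = -696/(14*(1 + 7**2 - 2*7) + 45) = -696/(14*(1 + 49 - 14) + 45) = -696/(14*36 + 45) = -696/(504 + 45) = -696/549 = -696*1/549 = -232/183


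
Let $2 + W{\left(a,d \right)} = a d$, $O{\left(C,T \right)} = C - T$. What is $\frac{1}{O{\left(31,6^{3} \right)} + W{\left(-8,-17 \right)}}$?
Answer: $- \frac{1}{51} \approx -0.019608$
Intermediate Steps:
$W{\left(a,d \right)} = -2 + a d$
$\frac{1}{O{\left(31,6^{3} \right)} + W{\left(-8,-17 \right)}} = \frac{1}{\left(31 - 6^{3}\right) - -134} = \frac{1}{\left(31 - 216\right) + \left(-2 + 136\right)} = \frac{1}{\left(31 - 216\right) + 134} = \frac{1}{-185 + 134} = \frac{1}{-51} = - \frac{1}{51}$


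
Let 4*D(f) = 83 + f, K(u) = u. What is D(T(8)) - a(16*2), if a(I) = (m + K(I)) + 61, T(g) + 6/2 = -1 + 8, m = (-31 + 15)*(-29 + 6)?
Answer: -1757/4 ≈ -439.25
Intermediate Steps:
m = 368 (m = -16*(-23) = 368)
T(g) = 4 (T(g) = -3 + (-1 + 8) = -3 + 7 = 4)
a(I) = 429 + I (a(I) = (368 + I) + 61 = 429 + I)
D(f) = 83/4 + f/4 (D(f) = (83 + f)/4 = 83/4 + f/4)
D(T(8)) - a(16*2) = (83/4 + (¼)*4) - (429 + 16*2) = (83/4 + 1) - (429 + 32) = 87/4 - 1*461 = 87/4 - 461 = -1757/4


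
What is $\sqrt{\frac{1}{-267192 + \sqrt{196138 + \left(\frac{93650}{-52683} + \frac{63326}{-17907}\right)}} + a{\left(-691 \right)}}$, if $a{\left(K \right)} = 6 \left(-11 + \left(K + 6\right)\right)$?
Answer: $\frac{\sqrt{-350877902083418811 + 4176 \sqrt{19395194044848293353530}}}{\sqrt{84022486055784 - \sqrt{19395194044848293353530}}} \approx 64.622 i$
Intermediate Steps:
$a{\left(K \right)} = -30 + 6 K$ ($a{\left(K \right)} = 6 \left(-11 + \left(6 + K\right)\right) = 6 \left(-5 + K\right) = -30 + 6 K$)
$\sqrt{\frac{1}{-267192 + \sqrt{196138 + \left(\frac{93650}{-52683} + \frac{63326}{-17907}\right)}} + a{\left(-691 \right)}} = \sqrt{\frac{1}{-267192 + \sqrt{196138 + \left(\frac{93650}{-52683} + \frac{63326}{-17907}\right)}} + \left(-30 + 6 \left(-691\right)\right)} = \sqrt{\frac{1}{-267192 + \sqrt{196138 + \left(93650 \left(- \frac{1}{52683}\right) + 63326 \left(- \frac{1}{17907}\right)\right)}} - 4176} = \sqrt{\frac{1}{-267192 + \sqrt{196138 - \frac{1671064736}{314464827}}} - 4176} = \sqrt{\frac{1}{-267192 + \sqrt{\frac{61676831173390}{314464827}}} - 4176} = \sqrt{\frac{1}{-267192 + \frac{\sqrt{19395194044848293353530}}{314464827}} - 4176} = \sqrt{-4176 + \frac{1}{-267192 + \frac{\sqrt{19395194044848293353530}}{314464827}}}$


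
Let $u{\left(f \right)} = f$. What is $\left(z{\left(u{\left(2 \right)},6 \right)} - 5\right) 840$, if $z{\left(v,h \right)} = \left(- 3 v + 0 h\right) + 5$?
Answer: $-5040$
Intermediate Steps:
$z{\left(v,h \right)} = 5 - 3 v$ ($z{\left(v,h \right)} = \left(- 3 v + 0\right) + 5 = - 3 v + 5 = 5 - 3 v$)
$\left(z{\left(u{\left(2 \right)},6 \right)} - 5\right) 840 = \left(\left(5 - 6\right) - 5\right) 840 = \left(-1 - 5\right) 840 = \left(-6\right) 840 = -5040$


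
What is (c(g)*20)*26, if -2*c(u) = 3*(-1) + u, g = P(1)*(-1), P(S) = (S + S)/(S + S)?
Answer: 1040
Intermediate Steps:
P(S) = 1 (P(S) = (2*S)/((2*S)) = (2*S)*(1/(2*S)) = 1)
g = -1 (g = 1*(-1) = -1)
c(u) = 3/2 - u/2 (c(u) = -(3*(-1) + u)/2 = -(-3 + u)/2 = 3/2 - u/2)
(c(g)*20)*26 = ((3/2 - ½*(-1))*20)*26 = ((3/2 + ½)*20)*26 = (2*20)*26 = 40*26 = 1040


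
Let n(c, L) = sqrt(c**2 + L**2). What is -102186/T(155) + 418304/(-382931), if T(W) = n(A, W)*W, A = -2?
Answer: -418304/382931 - 102186*sqrt(24029)/3724495 ≈ -5.3453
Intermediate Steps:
n(c, L) = sqrt(L**2 + c**2)
T(W) = W*sqrt(4 + W**2) (T(W) = sqrt(W**2 + (-2)**2)*W = sqrt(W**2 + 4)*W = sqrt(4 + W**2)*W = W*sqrt(4 + W**2))
-102186/T(155) + 418304/(-382931) = -102186*1/(155*sqrt(4 + 155**2)) + 418304/(-382931) = -102186*1/(155*sqrt(4 + 24025)) + 418304*(-1/382931) = -102186*sqrt(24029)/3724495 - 418304/382931 = -418304/382931 - 102186*sqrt(24029)/3724495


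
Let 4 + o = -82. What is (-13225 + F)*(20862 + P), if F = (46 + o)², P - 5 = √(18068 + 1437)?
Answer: -242578875 - 11625*√19505 ≈ -2.4420e+8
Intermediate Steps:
o = -86 (o = -4 - 82 = -86)
P = 5 + √19505 (P = 5 + √(18068 + 1437) = 5 + √19505 ≈ 144.66)
F = 1600 (F = (46 - 86)² = (-40)² = 1600)
(-13225 + F)*(20862 + P) = (-13225 + 1600)*(20862 + (5 + √19505)) = -11625*(20867 + √19505) = -242578875 - 11625*√19505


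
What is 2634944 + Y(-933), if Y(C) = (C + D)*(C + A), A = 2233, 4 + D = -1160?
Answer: -91156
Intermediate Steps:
D = -1164 (D = -4 - 1160 = -1164)
Y(C) = (-1164 + C)*(2233 + C) (Y(C) = (C - 1164)*(C + 2233) = (-1164 + C)*(2233 + C))
2634944 + Y(-933) = 2634944 + (-2599212 + (-933)² + 1069*(-933)) = 2634944 + (-2599212 + 870489 - 997377) = 2634944 - 2726100 = -91156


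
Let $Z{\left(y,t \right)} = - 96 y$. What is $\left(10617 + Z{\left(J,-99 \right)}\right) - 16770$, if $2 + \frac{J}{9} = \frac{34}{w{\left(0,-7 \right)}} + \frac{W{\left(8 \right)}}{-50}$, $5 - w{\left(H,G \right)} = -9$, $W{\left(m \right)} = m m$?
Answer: $- \frac{948039}{175} \approx -5417.4$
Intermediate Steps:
$W{\left(m \right)} = m^{2}$
$w{\left(H,G \right)} = 14$ ($w{\left(H,G \right)} = 5 - -9 = 5 + 9 = 14$)
$J = - \frac{1341}{175}$ ($J = -18 + 9 \left(\frac{34}{14} + \frac{8^{2}}{-50}\right) = -18 + 9 \left(34 \cdot \frac{1}{14} + 64 \left(- \frac{1}{50}\right)\right) = -18 + 9 \left(\frac{17}{7} - \frac{32}{25}\right) = -18 + 9 \cdot \frac{201}{175} = -18 + \frac{1809}{175} = - \frac{1341}{175} \approx -7.6629$)
$\left(10617 + Z{\left(J,-99 \right)}\right) - 16770 = \left(10617 - - \frac{128736}{175}\right) - 16770 = \left(10617 + \frac{128736}{175}\right) - 16770 = \frac{1986711}{175} - 16770 = - \frac{948039}{175}$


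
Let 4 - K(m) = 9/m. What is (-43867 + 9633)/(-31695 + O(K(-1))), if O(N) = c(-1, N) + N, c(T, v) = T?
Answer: 34234/31683 ≈ 1.0805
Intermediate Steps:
K(m) = 4 - 9/m
O(N) = -1 + N
(-43867 + 9633)/(-31695 + O(K(-1))) = (-43867 + 9633)/(-31695 + (-1 + (4 - 9/(-1)))) = -34234/(-31695 + (-1 + (4 - 9*(-1)))) = -34234/(-31695 + (-1 + (4 + 9))) = -34234/(-31695 + (-1 + 13)) = -34234/(-31695 + 12) = -34234/(-31683) = -34234*(-1/31683) = 34234/31683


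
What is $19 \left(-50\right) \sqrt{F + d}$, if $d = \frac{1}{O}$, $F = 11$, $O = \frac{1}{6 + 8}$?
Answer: $-4750$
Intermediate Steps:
$O = \frac{1}{14} \approx 0.071429$
$d = 14$ ($d = \frac{1}{\frac{1}{14}} = 14$)
$19 \left(-50\right) \sqrt{F + d} = 19 \left(-50\right) \sqrt{11 + 14} = - 950 \sqrt{25} = \left(-950\right) 5 = -4750$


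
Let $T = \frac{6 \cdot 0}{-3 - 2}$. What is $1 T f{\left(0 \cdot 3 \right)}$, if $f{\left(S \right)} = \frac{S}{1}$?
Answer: $0$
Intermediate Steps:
$f{\left(S \right)} = S$ ($f{\left(S \right)} = S 1 = S$)
$T = 0$ ($T = \frac{0}{-5} = 0 \left(- \frac{1}{5}\right) = 0$)
$1 T f{\left(0 \cdot 3 \right)} = 1 \cdot 0 \cdot 0 \cdot 3 = 0 \cdot 0 = 0$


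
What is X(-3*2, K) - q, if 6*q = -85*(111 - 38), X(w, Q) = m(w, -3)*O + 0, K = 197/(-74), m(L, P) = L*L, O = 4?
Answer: 7069/6 ≈ 1178.2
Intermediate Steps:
m(L, P) = L²
K = -197/74 (K = 197*(-1/74) = -197/74 ≈ -2.6622)
X(w, Q) = 4*w² (X(w, Q) = w²*4 + 0 = 4*w² + 0 = 4*w²)
q = -6205/6 (q = (-85*(111 - 38))/6 = (-85*73)/6 = (⅙)*(-6205) = -6205/6 ≈ -1034.2)
X(-3*2, K) - q = 4*(-3*2)² - 1*(-6205/6) = 4*(-6)² + 6205/6 = 4*36 + 6205/6 = 144 + 6205/6 = 7069/6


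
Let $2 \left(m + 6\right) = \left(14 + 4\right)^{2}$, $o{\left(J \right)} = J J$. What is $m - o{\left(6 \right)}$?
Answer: $120$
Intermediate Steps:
$o{\left(J \right)} = J^{2}$
$m = 156$ ($m = -6 + \frac{\left(14 + 4\right)^{2}}{2} = -6 + \frac{18^{2}}{2} = -6 + \frac{1}{2} \cdot 324 = -6 + 162 = 156$)
$m - o{\left(6 \right)} = 156 - 6^{2} = 156 - 36 = 120$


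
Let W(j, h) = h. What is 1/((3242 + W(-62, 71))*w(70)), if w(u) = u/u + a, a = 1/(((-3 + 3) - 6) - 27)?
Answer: 33/106016 ≈ 0.00031127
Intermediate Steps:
a = -1/33 (a = 1/((0 - 6) - 27) = 1/(-6 - 27) = 1/(-33) = -1/33 ≈ -0.030303)
w(u) = 32/33 (w(u) = u/u - 1/33 = 1 - 1/33 = 32/33)
1/((3242 + W(-62, 71))*w(70)) = 1/((3242 + 71)*(32/33)) = (33/32)/3313 = (1/3313)*(33/32) = 33/106016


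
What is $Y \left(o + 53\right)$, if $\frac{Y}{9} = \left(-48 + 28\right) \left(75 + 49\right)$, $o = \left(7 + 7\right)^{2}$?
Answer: $-5557680$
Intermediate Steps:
$o = 196$ ($o = 14^{2} = 196$)
$Y = -22320$ ($Y = 9 \left(-48 + 28\right) \left(75 + 49\right) = 9 \left(\left(-20\right) 124\right) = 9 \left(-2480\right) = -22320$)
$Y \left(o + 53\right) = - 22320 \left(196 + 53\right) = \left(-22320\right) 249 = -5557680$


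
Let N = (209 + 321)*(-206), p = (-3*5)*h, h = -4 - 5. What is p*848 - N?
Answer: 223660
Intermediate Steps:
h = -9
p = 135 (p = -3*5*(-9) = -15*(-9) = 135)
N = -109180 (N = 530*(-206) = -109180)
p*848 - N = 135*848 - 1*(-109180) = 114480 + 109180 = 223660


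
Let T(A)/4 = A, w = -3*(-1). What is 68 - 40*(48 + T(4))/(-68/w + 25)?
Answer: -7204/7 ≈ -1029.1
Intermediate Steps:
w = 3
T(A) = 4*A
68 - 40*(48 + T(4))/(-68/w + 25) = 68 - 40*(48 + 4*4)/(-68/3 + 25) = 68 - 40*(48 + 16)/(-68*⅓ + 25) = 68 - 2560/(-68/3 + 25) = 68 - 2560/7/3 = 68 - 2560*3/7 = 68 - 40*192/7 = 68 - 7680/7 = -7204/7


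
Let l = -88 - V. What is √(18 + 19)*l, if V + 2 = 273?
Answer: -359*√37 ≈ -2183.7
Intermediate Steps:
V = 271 (V = -2 + 273 = 271)
l = -359 (l = -88 - 1*271 = -88 - 271 = -359)
√(18 + 19)*l = √(18 + 19)*(-359) = √37*(-359) = -359*√37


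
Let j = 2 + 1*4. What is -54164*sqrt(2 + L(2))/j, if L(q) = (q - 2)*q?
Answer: -27082*sqrt(2)/3 ≈ -12767.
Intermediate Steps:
L(q) = q*(-2 + q) (L(q) = (-2 + q)*q = q*(-2 + q))
j = 6 (j = 2 + 4 = 6)
-54164*sqrt(2 + L(2))/j = -54164*sqrt(2 + 2*(-2 + 2))/6 = -54164*sqrt(2 + 2*0)/6 = -54164*sqrt(2 + 0)/6 = -54164*sqrt(2)/6 = -27082*sqrt(2)/3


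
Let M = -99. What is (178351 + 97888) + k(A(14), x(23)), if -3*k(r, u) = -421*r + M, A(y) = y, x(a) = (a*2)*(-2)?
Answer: 834710/3 ≈ 2.7824e+5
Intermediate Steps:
x(a) = -4*a (x(a) = (2*a)*(-2) = -4*a)
k(r, u) = 33 + 421*r/3 (k(r, u) = -(-421*r - 99)/3 = -(-99 - 421*r)/3 = 33 + 421*r/3)
(178351 + 97888) + k(A(14), x(23)) = (178351 + 97888) + (33 + (421/3)*14) = 276239 + (33 + 5894/3) = 276239 + 5993/3 = 834710/3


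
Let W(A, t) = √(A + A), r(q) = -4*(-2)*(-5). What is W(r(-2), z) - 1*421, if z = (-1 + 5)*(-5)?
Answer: -421 + 4*I*√5 ≈ -421.0 + 8.9443*I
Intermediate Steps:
r(q) = -40 (r(q) = 8*(-5) = -40)
z = -20 (z = 4*(-5) = -20)
W(A, t) = √2*√A (W(A, t) = √(2*A) = √2*√A)
W(r(-2), z) - 1*421 = √2*√(-40) - 1*421 = √2*(2*I*√10) - 421 = 4*I*√5 - 421 = -421 + 4*I*√5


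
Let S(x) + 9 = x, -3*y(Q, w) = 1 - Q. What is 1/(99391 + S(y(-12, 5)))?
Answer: 3/298133 ≈ 1.0063e-5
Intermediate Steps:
y(Q, w) = -⅓ + Q/3 (y(Q, w) = -(1 - Q)/3 = -⅓ + Q/3)
S(x) = -9 + x
1/(99391 + S(y(-12, 5))) = 1/(99391 + (-9 + (-⅓ + (⅓)*(-12)))) = 1/(99391 + (-9 + (-⅓ - 4))) = 1/(99391 + (-9 - 13/3)) = 1/(99391 - 40/3) = 1/(298133/3) = 3/298133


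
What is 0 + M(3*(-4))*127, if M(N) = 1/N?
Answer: -127/12 ≈ -10.583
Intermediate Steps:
0 + M(3*(-4))*127 = 0 + 127/(3*(-4)) = 0 + 127/(-12) = 0 - 1/12*127 = 0 - 127/12 = -127/12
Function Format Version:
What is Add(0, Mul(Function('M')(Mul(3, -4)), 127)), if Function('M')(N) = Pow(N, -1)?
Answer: Rational(-127, 12) ≈ -10.583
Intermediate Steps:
Add(0, Mul(Function('M')(Mul(3, -4)), 127)) = Add(0, Mul(Pow(Mul(3, -4), -1), 127)) = Add(0, Mul(Pow(-12, -1), 127)) = Add(0, Mul(Rational(-1, 12), 127)) = Add(0, Rational(-127, 12)) = Rational(-127, 12)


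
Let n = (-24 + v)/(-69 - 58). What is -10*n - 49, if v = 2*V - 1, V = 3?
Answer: -6413/127 ≈ -50.496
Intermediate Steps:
v = 5 (v = 2*3 - 1 = 6 - 1 = 5)
n = 19/127 (n = (-24 + 5)/(-69 - 58) = -19/(-127) = -19*(-1/127) = 19/127 ≈ 0.14961)
-10*n - 49 = -10*19/127 - 49 = -190/127 - 49 = -6413/127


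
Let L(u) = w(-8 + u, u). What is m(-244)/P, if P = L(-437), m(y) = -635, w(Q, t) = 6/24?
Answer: -2540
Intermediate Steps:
w(Q, t) = ¼ (w(Q, t) = 6*(1/24) = ¼)
L(u) = ¼
P = ¼ ≈ 0.25000
m(-244)/P = -635/¼ = -635*4 = -2540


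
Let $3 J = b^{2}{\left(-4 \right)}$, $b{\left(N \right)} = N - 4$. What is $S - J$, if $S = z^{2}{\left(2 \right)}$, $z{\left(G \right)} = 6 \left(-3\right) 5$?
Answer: $\frac{24236}{3} \approx 8078.7$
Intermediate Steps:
$z{\left(G \right)} = -90$ ($z{\left(G \right)} = \left(-18\right) 5 = -90$)
$b{\left(N \right)} = -4 + N$
$S = 8100$ ($S = \left(-90\right)^{2} = 8100$)
$J = \frac{64}{3}$ ($J = \frac{\left(-4 - 4\right)^{2}}{3} = \frac{\left(-8\right)^{2}}{3} = \frac{1}{3} \cdot 64 = \frac{64}{3} \approx 21.333$)
$S - J = 8100 - \frac{64}{3} = \frac{24236}{3}$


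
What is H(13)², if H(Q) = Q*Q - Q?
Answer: 24336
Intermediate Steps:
H(Q) = Q² - Q
H(13)² = (13*(-1 + 13))² = (13*12)² = 156² = 24336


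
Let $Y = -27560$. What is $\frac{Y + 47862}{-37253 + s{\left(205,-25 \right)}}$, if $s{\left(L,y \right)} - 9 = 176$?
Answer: $- \frac{10151}{18534} \approx -0.5477$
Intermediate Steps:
$s{\left(L,y \right)} = 185$ ($s{\left(L,y \right)} = 9 + 176 = 185$)
$\frac{Y + 47862}{-37253 + s{\left(205,-25 \right)}} = \frac{-27560 + 47862}{-37253 + 185} = \frac{20302}{-37068} = 20302 \left(- \frac{1}{37068}\right) = - \frac{10151}{18534}$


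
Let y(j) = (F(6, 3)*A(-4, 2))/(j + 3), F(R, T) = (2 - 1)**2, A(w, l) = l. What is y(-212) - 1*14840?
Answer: -3101562/209 ≈ -14840.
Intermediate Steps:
F(R, T) = 1 (F(R, T) = 1**2 = 1)
y(j) = 2/(3 + j) (y(j) = (1*2)/(j + 3) = 2/(3 + j))
y(-212) - 1*14840 = 2/(3 - 212) - 1*14840 = 2/(-209) - 14840 = 2*(-1/209) - 14840 = -2/209 - 14840 = -3101562/209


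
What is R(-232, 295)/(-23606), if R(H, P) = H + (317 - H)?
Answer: -317/23606 ≈ -0.013429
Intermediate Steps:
R(H, P) = 317
R(-232, 295)/(-23606) = 317/(-23606) = 317*(-1/23606) = -317/23606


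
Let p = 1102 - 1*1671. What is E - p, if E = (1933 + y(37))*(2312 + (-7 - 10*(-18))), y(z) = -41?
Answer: 4702189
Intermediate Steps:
E = 4701620 (E = (1933 - 41)*(2312 + (-7 - 10*(-18))) = 1892*(2312 + (-7 + 180)) = 1892*(2312 + 173) = 1892*2485 = 4701620)
p = -569 (p = 1102 - 1671 = -569)
E - p = 4701620 - 1*(-569) = 4701620 + 569 = 4702189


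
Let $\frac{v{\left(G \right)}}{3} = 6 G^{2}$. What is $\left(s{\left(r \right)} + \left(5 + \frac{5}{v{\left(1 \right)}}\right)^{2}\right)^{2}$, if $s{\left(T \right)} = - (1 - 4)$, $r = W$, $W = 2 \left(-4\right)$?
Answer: $\frac{99940009}{104976} \approx 952.03$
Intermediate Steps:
$v{\left(G \right)} = 18 G^{2}$ ($v{\left(G \right)} = 3 \cdot 6 G^{2} = 18 G^{2}$)
$W = -8$
$r = -8$
$s{\left(T \right)} = 3$ ($s{\left(T \right)} = \left(-1\right) \left(-3\right) = 3$)
$\left(s{\left(r \right)} + \left(5 + \frac{5}{v{\left(1 \right)}}\right)^{2}\right)^{2} = \left(3 + \left(5 + \frac{5}{18 \cdot 1^{2}}\right)^{2}\right)^{2} = \left(3 + \left(5 + \frac{5}{18 \cdot 1}\right)^{2}\right)^{2} = \left(3 + \left(5 + \frac{5}{18}\right)^{2}\right)^{2} = \left(3 + \left(\frac{95}{18}\right)^{2}\right)^{2} = \left(3 + \frac{9025}{324}\right)^{2} = \left(\frac{9997}{324}\right)^{2} = \frac{99940009}{104976}$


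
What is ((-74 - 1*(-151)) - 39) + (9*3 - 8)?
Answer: 57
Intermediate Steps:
((-74 - 1*(-151)) - 39) + (9*3 - 8) = ((-74 + 151) - 39) + (27 - 8) = (77 - 39) + 19 = 38 + 19 = 57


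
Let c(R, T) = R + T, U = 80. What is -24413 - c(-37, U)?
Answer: -24456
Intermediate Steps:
-24413 - c(-37, U) = -24413 - (-37 + 80) = -24413 - 1*43 = -24413 - 43 = -24456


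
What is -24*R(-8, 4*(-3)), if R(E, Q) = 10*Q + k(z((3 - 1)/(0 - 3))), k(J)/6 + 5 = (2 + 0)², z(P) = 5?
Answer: 3024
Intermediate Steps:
k(J) = -6 (k(J) = -30 + 6*(2 + 0)² = -30 + 6*2² = -30 + 6*4 = -30 + 24 = -6)
R(E, Q) = -6 + 10*Q (R(E, Q) = 10*Q - 6 = -6 + 10*Q)
-24*R(-8, 4*(-3)) = -24*(-6 + 10*(4*(-3))) = -24*(-6 + 10*(-12)) = -24*(-6 - 120) = -24*(-126) = 3024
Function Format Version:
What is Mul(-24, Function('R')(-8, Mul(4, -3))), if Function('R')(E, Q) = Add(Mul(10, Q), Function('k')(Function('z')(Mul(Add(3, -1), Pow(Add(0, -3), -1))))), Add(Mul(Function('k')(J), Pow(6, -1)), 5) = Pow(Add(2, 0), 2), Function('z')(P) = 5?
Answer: 3024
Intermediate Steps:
Function('k')(J) = -6 (Function('k')(J) = Add(-30, Mul(6, Pow(Add(2, 0), 2))) = Add(-30, Mul(6, Pow(2, 2))) = Add(-30, Mul(6, 4)) = Add(-30, 24) = -6)
Function('R')(E, Q) = Add(-6, Mul(10, Q)) (Function('R')(E, Q) = Add(Mul(10, Q), -6) = Add(-6, Mul(10, Q)))
Mul(-24, Function('R')(-8, Mul(4, -3))) = Mul(-24, Add(-6, Mul(10, Mul(4, -3)))) = Mul(-24, Add(-6, Mul(10, -12))) = Mul(-24, Add(-6, -120)) = Mul(-24, -126) = 3024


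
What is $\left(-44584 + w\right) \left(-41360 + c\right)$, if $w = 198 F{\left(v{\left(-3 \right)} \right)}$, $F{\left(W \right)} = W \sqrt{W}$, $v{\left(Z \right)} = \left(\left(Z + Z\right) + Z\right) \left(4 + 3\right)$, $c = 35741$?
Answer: $250517496 + 210274218 i \sqrt{7} \approx 2.5052 \cdot 10^{8} + 5.5633 \cdot 10^{8} i$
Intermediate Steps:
$v{\left(Z \right)} = 21 Z$ ($v{\left(Z \right)} = \left(2 Z + Z\right) 7 = 3 Z 7 = 21 Z$)
$F{\left(W \right)} = W^{\frac{3}{2}}$
$w = - 37422 i \sqrt{7}$ ($w = 198 \left(21 \left(-3\right)\right)^{\frac{3}{2}} = 198 \left(-63\right)^{\frac{3}{2}} = 198 \left(- 189 i \sqrt{7}\right) = - 37422 i \sqrt{7} \approx - 99009.0 i$)
$\left(-44584 + w\right) \left(-41360 + c\right) = \left(-44584 - 37422 i \sqrt{7}\right) \left(-41360 + 35741\right) = \left(-44584 - 37422 i \sqrt{7}\right) \left(-5619\right) = 250517496 + 210274218 i \sqrt{7}$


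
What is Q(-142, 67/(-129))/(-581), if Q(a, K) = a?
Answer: 142/581 ≈ 0.24441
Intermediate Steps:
Q(-142, 67/(-129))/(-581) = -142/(-581) = -142*(-1/581) = 142/581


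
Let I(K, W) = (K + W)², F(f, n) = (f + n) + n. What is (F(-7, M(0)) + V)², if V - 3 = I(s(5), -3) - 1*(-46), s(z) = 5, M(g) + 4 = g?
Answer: 1444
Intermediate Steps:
M(g) = -4 + g
F(f, n) = f + 2*n
V = 53 (V = 3 + ((5 - 3)² - 1*(-46)) = 3 + (2² + 46) = 3 + (4 + 46) = 3 + 50 = 53)
(F(-7, M(0)) + V)² = ((-7 + 2*(-4 + 0)) + 53)² = ((-7 + 2*(-4)) + 53)² = ((-7 - 8) + 53)² = (-15 + 53)² = 38² = 1444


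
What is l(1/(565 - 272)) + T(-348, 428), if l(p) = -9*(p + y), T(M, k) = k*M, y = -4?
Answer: -43630053/293 ≈ -1.4891e+5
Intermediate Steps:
T(M, k) = M*k
l(p) = 36 - 9*p (l(p) = -9*(p - 4) = -9*(-4 + p) = 36 - 9*p)
l(1/(565 - 272)) + T(-348, 428) = (36 - 9/(565 - 272)) - 348*428 = (36 - 9/293) - 148944 = 10539/293 - 148944 = -43630053/293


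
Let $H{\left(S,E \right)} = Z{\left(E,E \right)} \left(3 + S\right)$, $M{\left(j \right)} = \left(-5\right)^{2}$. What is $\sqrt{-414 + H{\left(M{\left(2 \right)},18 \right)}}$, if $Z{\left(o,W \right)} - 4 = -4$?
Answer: $3 i \sqrt{46} \approx 20.347 i$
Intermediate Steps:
$Z{\left(o,W \right)} = 0$ ($Z{\left(o,W \right)} = 4 - 4 = 0$)
$M{\left(j \right)} = 25$
$H{\left(S,E \right)} = 0$ ($H{\left(S,E \right)} = 0 \left(3 + S\right) = 0$)
$\sqrt{-414 + H{\left(M{\left(2 \right)},18 \right)}} = \sqrt{-414 + 0} = \sqrt{-414} = 3 i \sqrt{46}$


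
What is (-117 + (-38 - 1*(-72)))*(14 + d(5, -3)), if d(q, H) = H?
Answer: -913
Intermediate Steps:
(-117 + (-38 - 1*(-72)))*(14 + d(5, -3)) = (-117 + (-38 - 1*(-72)))*(14 - 3) = (-117 + (-38 + 72))*11 = (-117 + 34)*11 = -83*11 = -913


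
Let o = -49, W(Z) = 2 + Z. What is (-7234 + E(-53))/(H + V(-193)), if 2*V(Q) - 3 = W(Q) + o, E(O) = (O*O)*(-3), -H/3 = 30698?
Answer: 31322/184425 ≈ 0.16984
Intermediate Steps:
H = -92094 (H = -3*30698 = -92094)
E(O) = -3*O² (E(O) = O²*(-3) = -3*O²)
V(Q) = -22 + Q/2 (V(Q) = 3/2 + ((2 + Q) - 49)/2 = 3/2 + (-47 + Q)/2 = 3/2 + (-47/2 + Q/2) = -22 + Q/2)
(-7234 + E(-53))/(H + V(-193)) = (-7234 - 3*(-53)²)/(-92094 + (-22 + (½)*(-193))) = (-7234 - 3*2809)/(-92094 + (-22 - 193/2)) = (-7234 - 8427)/(-92094 - 237/2) = -15661/(-184425/2) = -15661*(-2/184425) = 31322/184425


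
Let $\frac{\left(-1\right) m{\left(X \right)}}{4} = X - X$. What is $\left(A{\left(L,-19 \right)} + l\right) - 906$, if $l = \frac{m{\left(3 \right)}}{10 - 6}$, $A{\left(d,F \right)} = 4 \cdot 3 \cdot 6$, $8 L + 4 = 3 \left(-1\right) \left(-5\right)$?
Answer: $-834$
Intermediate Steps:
$L = \frac{11}{8}$ ($L = - \frac{1}{2} + \frac{3 \left(-1\right) \left(-5\right)}{8} = - \frac{1}{2} + \frac{\left(-3\right) \left(-5\right)}{8} = - \frac{1}{2} + \frac{1}{8} \cdot 15 = - \frac{1}{2} + \frac{15}{8} = \frac{11}{8} \approx 1.375$)
$A{\left(d,F \right)} = 72$ ($A{\left(d,F \right)} = 12 \cdot 6 = 72$)
$m{\left(X \right)} = 0$ ($m{\left(X \right)} = - 4 \left(X - X\right) = \left(-4\right) 0 = 0$)
$l = 0$ ($l = \frac{0}{10 - 6} = \frac{0}{4} = 0 \cdot \frac{1}{4} = 0$)
$\left(A{\left(L,-19 \right)} + l\right) - 906 = \left(72 + 0\right) - 906 = 72 - 906 = -834$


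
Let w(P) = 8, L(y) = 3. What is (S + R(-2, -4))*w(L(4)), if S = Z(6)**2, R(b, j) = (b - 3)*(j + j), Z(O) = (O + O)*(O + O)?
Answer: 166208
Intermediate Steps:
Z(O) = 4*O**2 (Z(O) = (2*O)*(2*O) = 4*O**2)
R(b, j) = 2*j*(-3 + b) (R(b, j) = (-3 + b)*(2*j) = 2*j*(-3 + b))
S = 20736 (S = (4*6**2)**2 = (4*36)**2 = 144**2 = 20736)
(S + R(-2, -4))*w(L(4)) = (20736 + 2*(-4)*(-3 - 2))*8 = (20736 + 2*(-4)*(-5))*8 = (20736 + 40)*8 = 20776*8 = 166208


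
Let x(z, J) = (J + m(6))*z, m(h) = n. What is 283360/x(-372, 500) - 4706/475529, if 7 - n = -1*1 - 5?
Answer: -33910992914/22687013061 ≈ -1.4947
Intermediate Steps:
n = 13 (n = 7 - (-1*1 - 5) = 7 - (-1 - 5) = 7 - 1*(-6) = 7 + 6 = 13)
m(h) = 13
x(z, J) = z*(13 + J) (x(z, J) = (J + 13)*z = (13 + J)*z = z*(13 + J))
283360/x(-372, 500) - 4706/475529 = 283360/((-372*(13 + 500))) - 4706/475529 = 283360/((-372*513)) - 4706*1/475529 = 283360/(-190836) - 4706/475529 = 283360*(-1/190836) - 4706/475529 = -70840/47709 - 4706/475529 = -33910992914/22687013061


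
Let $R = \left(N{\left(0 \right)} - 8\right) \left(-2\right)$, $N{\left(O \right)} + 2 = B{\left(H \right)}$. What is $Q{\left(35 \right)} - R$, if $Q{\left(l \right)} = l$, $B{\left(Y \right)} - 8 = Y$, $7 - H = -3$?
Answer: $51$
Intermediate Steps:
$H = 10$ ($H = 7 - -3 = 7 + 3 = 10$)
$B{\left(Y \right)} = 8 + Y$
$N{\left(O \right)} = 16$ ($N{\left(O \right)} = -2 + \left(8 + 10\right) = -2 + 18 = 16$)
$R = -16$ ($R = \left(16 - 8\right) \left(-2\right) = 8 \left(-2\right) = -16$)
$Q{\left(35 \right)} - R = 35 - -16 = 35 + 16 = 51$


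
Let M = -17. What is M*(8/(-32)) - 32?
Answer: -111/4 ≈ -27.750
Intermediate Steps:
M*(8/(-32)) - 32 = -136/(-32) - 32 = -136*(-1)/32 - 32 = -17*(-1/4) - 32 = 17/4 - 32 = -111/4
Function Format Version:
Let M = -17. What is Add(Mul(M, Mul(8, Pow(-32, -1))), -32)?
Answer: Rational(-111, 4) ≈ -27.750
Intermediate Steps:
Add(Mul(M, Mul(8, Pow(-32, -1))), -32) = Add(Mul(-17, Mul(8, Pow(-32, -1))), -32) = Add(Mul(-17, Mul(8, Rational(-1, 32))), -32) = Add(Mul(-17, Rational(-1, 4)), -32) = Add(Rational(17, 4), -32) = Rational(-111, 4)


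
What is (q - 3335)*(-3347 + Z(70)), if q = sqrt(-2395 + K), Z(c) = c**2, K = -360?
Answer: -5179255 + 1553*I*sqrt(2755) ≈ -5.1793e+6 + 81514.0*I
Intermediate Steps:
q = I*sqrt(2755) (q = sqrt(-2395 - 360) = sqrt(-2755) = I*sqrt(2755) ≈ 52.488*I)
(q - 3335)*(-3347 + Z(70)) = (I*sqrt(2755) - 3335)*(-3347 + 70**2) = (-3335 + I*sqrt(2755))*(-3347 + 4900) = (-3335 + I*sqrt(2755))*1553 = -5179255 + 1553*I*sqrt(2755)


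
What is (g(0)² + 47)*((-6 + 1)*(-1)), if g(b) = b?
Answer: 235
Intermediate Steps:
(g(0)² + 47)*((-6 + 1)*(-1)) = (0² + 47)*((-6 + 1)*(-1)) = (0 + 47)*(-5*(-1)) = 47*5 = 235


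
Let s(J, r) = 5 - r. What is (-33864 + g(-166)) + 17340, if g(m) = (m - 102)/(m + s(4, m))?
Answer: -82888/5 ≈ -16578.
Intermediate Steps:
g(m) = -102/5 + m/5 (g(m) = (m - 102)/(m + (5 - m)) = (-102 + m)/5 = (-102 + m)*(1/5) = -102/5 + m/5)
(-33864 + g(-166)) + 17340 = (-33864 + (-102/5 + (1/5)*(-166))) + 17340 = (-33864 + (-102/5 - 166/5)) + 17340 = (-33864 - 268/5) + 17340 = -169588/5 + 17340 = -82888/5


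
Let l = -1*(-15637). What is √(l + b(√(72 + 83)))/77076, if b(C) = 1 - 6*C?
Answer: √(15638 - 6*√155)/77076 ≈ 0.0016186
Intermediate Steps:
l = 15637
√(l + b(√(72 + 83)))/77076 = √(15637 + (1 - 6*√(72 + 83)))/77076 = √(15637 + (1 - 6*√155))*(1/77076) = √(15638 - 6*√155)*(1/77076) = √(15638 - 6*√155)/77076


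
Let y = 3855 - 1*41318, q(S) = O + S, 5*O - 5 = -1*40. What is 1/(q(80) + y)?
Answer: -1/37390 ≈ -2.6745e-5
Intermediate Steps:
O = -7 (O = 1 + (-1*40)/5 = 1 + (1/5)*(-40) = 1 - 8 = -7)
q(S) = -7 + S
y = -37463 (y = 3855 - 41318 = -37463)
1/(q(80) + y) = 1/((-7 + 80) - 37463) = 1/(73 - 37463) = 1/(-37390) = -1/37390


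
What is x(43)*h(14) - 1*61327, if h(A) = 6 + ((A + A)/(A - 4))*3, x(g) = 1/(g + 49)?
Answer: -7052587/115 ≈ -61327.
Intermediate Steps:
x(g) = 1/(49 + g)
h(A) = 6 + 6*A/(-4 + A) (h(A) = 6 + ((2*A)/(-4 + A))*3 = 6 + (2*A/(-4 + A))*3 = 6 + 6*A/(-4 + A))
x(43)*h(14) - 1*61327 = (12*(-2 + 14)/(-4 + 14))/(49 + 43) - 1*61327 = (12*12/10)/92 - 61327 = (12*(⅒)*12)/92 - 61327 = (1/92)*(72/5) - 61327 = 18/115 - 61327 = -7052587/115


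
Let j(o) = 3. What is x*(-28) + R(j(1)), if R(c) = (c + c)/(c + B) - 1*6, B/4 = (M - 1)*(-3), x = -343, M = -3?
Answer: 163168/17 ≈ 9598.1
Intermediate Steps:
B = 48 (B = 4*((-3 - 1)*(-3)) = 4*(-4*(-3)) = 4*12 = 48)
R(c) = -6 + 2*c/(48 + c) (R(c) = (c + c)/(c + 48) - 1*6 = (2*c)/(48 + c) - 6 = 2*c/(48 + c) - 6 = -6 + 2*c/(48 + c))
x*(-28) + R(j(1)) = -343*(-28) + 4*(-72 - 1*3)/(48 + 3) = 9604 + 4*(-72 - 3)/51 = 9604 + 4*(1/51)*(-75) = 9604 - 100/17 = 163168/17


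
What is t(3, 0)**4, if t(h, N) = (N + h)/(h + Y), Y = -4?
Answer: 81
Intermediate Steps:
t(h, N) = (N + h)/(-4 + h) (t(h, N) = (N + h)/(h - 4) = (N + h)/(-4 + h))
t(3, 0)**4 = ((0 + 3)/(-4 + 3))**4 = (3/(-1))**4 = (-1*3)**4 = (-3)**4 = 81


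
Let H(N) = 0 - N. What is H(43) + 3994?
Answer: 3951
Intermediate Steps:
H(N) = -N
H(43) + 3994 = -1*43 + 3994 = -43 + 3994 = 3951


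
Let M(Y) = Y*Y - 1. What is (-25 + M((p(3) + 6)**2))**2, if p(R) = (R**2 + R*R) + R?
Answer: 282401902225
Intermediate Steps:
p(R) = R + 2*R**2 (p(R) = (R**2 + R**2) + R = 2*R**2 + R = R + 2*R**2)
M(Y) = -1 + Y**2 (M(Y) = Y**2 - 1 = -1 + Y**2)
(-25 + M((p(3) + 6)**2))**2 = (-25 + (-1 + ((3*(1 + 2*3) + 6)**2)**2))**2 = (-25 + (-1 + ((3*(1 + 6) + 6)**2)**2))**2 = (-25 + (-1 + ((3*7 + 6)**2)**2))**2 = (-25 + (-1 + ((21 + 6)**2)**2))**2 = (-25 + (-1 + (27**2)**2))**2 = (-25 + (-1 + 729**2))**2 = (-25 + (-1 + 531441))**2 = (-25 + 531440)**2 = 531415**2 = 282401902225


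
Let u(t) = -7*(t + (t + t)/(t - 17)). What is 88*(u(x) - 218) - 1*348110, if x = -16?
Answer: -1074106/3 ≈ -3.5804e+5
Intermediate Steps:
u(t) = -7*t - 14*t/(-17 + t) (u(t) = -7*(t + (2*t)/(-17 + t)) = -7*(t + 2*t/(-17 + t)) = -7*t - 14*t/(-17 + t))
88*(u(x) - 218) - 1*348110 = 88*(7*(-16)*(15 - 1*(-16))/(-17 - 16) - 218) - 1*348110 = 88*(7*(-16)*(15 + 16)/(-33) - 218) - 348110 = 88*(7*(-16)*(-1/33)*31 - 218) - 348110 = 88*(3472/33 - 218) - 348110 = 88*(-3722/33) - 348110 = -29776/3 - 348110 = -1074106/3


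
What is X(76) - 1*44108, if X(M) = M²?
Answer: -38332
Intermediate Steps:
X(76) - 1*44108 = 76² - 1*44108 = 5776 - 44108 = -38332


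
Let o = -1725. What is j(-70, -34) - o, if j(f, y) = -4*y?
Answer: 1861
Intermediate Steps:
j(-70, -34) - o = -4*(-34) - 1*(-1725) = 136 + 1725 = 1861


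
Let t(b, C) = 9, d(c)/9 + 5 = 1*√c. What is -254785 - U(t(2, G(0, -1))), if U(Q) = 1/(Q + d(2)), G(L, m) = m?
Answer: -16051453/63 + √2/126 ≈ -2.5479e+5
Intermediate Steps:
d(c) = -45 + 9*√c (d(c) = -45 + 9*(1*√c) = -45 + 9*√c)
U(Q) = 1/(-45 + Q + 9*√2) (U(Q) = 1/(Q + (-45 + 9*√2)) = 1/(-45 + Q + 9*√2))
-254785 - U(t(2, G(0, -1))) = -254785 - 1/(-45 + 9 + 9*√2) = -254785 - 1/(-36 + 9*√2)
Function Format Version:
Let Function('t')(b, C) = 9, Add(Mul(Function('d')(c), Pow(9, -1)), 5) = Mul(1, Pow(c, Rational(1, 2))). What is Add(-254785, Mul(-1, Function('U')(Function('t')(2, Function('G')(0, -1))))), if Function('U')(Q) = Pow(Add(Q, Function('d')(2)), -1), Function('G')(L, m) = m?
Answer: Add(Rational(-16051453, 63), Mul(Rational(1, 126), Pow(2, Rational(1, 2)))) ≈ -2.5479e+5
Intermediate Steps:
Function('d')(c) = Add(-45, Mul(9, Pow(c, Rational(1, 2)))) (Function('d')(c) = Add(-45, Mul(9, Mul(1, Pow(c, Rational(1, 2))))) = Add(-45, Mul(9, Pow(c, Rational(1, 2)))))
Function('U')(Q) = Pow(Add(-45, Q, Mul(9, Pow(2, Rational(1, 2)))), -1) (Function('U')(Q) = Pow(Add(Q, Add(-45, Mul(9, Pow(2, Rational(1, 2))))), -1) = Pow(Add(-45, Q, Mul(9, Pow(2, Rational(1, 2)))), -1))
Add(-254785, Mul(-1, Function('U')(Function('t')(2, Function('G')(0, -1))))) = Add(-254785, Mul(-1, Pow(Add(-45, 9, Mul(9, Pow(2, Rational(1, 2)))), -1))) = Add(-254785, Mul(-1, Pow(Add(-36, Mul(9, Pow(2, Rational(1, 2)))), -1)))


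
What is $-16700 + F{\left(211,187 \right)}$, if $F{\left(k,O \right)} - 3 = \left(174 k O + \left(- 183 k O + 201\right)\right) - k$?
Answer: $-371820$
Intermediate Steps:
$F{\left(k,O \right)} = 204 - k - 9 O k$ ($F{\left(k,O \right)} = 3 - \left(-201 + k - - 183 k O - 174 k O\right) = 3 - \left(-201 + k + 9 O k\right) = 204 - k - 9 O k$)
$-16700 + F{\left(211,187 \right)} = -16700 - \left(7 + 355113\right) = -16700 - 355120 = -371820$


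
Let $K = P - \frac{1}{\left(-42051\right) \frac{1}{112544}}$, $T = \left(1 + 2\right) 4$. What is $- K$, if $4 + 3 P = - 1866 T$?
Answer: $\frac{313812188}{42051} \approx 7462.7$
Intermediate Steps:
$T = 12$ ($T = 3 \cdot 4 = 12$)
$P = - \frac{22396}{3}$ ($P = - \frac{4}{3} + \frac{\left(-1866\right) 12}{3} = - \frac{4}{3} + \frac{1}{3} \left(-22392\right) = - \frac{4}{3} - 7464 = - \frac{22396}{3} \approx -7465.3$)
$K = - \frac{313812188}{42051}$ ($K = - \frac{22396}{3} - \frac{1}{\left(-42051\right) \frac{1}{112544}} = - \frac{22396}{3} - \frac{1}{- \frac{42051}{112544}} = - \frac{22396}{3} - - \frac{112544}{42051} = - \frac{22396}{3} + \frac{112544}{42051} = - \frac{313812188}{42051} \approx -7462.7$)
$- K = \left(-1\right) \left(- \frac{313812188}{42051}\right) = \frac{313812188}{42051}$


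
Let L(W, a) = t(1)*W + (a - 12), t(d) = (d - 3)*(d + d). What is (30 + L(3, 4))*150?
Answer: 1500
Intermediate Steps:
t(d) = 2*d*(-3 + d) (t(d) = (-3 + d)*(2*d) = 2*d*(-3 + d))
L(W, a) = -12 + a - 4*W (L(W, a) = (2*1*(-3 + 1))*W + (a - 12) = (2*1*(-2))*W + (-12 + a) = -4*W + (-12 + a) = -12 + a - 4*W)
(30 + L(3, 4))*150 = (30 + (-12 + 4 - 4*3))*150 = (30 + (-12 + 4 - 12))*150 = (30 - 20)*150 = 10*150 = 1500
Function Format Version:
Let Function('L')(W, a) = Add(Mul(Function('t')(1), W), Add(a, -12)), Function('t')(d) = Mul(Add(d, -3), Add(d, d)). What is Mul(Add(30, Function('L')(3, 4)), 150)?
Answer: 1500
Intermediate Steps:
Function('t')(d) = Mul(2, d, Add(-3, d)) (Function('t')(d) = Mul(Add(-3, d), Mul(2, d)) = Mul(2, d, Add(-3, d)))
Function('L')(W, a) = Add(-12, a, Mul(-4, W)) (Function('L')(W, a) = Add(Mul(Mul(2, 1, Add(-3, 1)), W), Add(a, -12)) = Add(Mul(Mul(2, 1, -2), W), Add(-12, a)) = Add(Mul(-4, W), Add(-12, a)) = Add(-12, a, Mul(-4, W)))
Mul(Add(30, Function('L')(3, 4)), 150) = Mul(Add(30, Add(-12, 4, Mul(-4, 3))), 150) = Mul(Add(30, Add(-12, 4, -12)), 150) = Mul(Add(30, -20), 150) = Mul(10, 150) = 1500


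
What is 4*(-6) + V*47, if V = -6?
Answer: -306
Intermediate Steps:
4*(-6) + V*47 = 4*(-6) - 6*47 = -24 - 282 = -306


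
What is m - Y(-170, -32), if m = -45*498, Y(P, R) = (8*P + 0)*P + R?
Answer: -253578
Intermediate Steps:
Y(P, R) = R + 8*P² (Y(P, R) = (8*P)*P + R = 8*P² + R = R + 8*P²)
m = -22410
m - Y(-170, -32) = -22410 - (-32 + 8*(-170)²) = -22410 - (-32 + 8*28900) = -22410 - (-32 + 231200) = -22410 - 1*231168 = -22410 - 231168 = -253578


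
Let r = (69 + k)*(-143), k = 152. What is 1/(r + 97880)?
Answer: 1/66277 ≈ 1.5088e-5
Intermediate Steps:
r = -31603 (r = (69 + 152)*(-143) = 221*(-143) = -31603)
1/(r + 97880) = 1/(-31603 + 97880) = 1/66277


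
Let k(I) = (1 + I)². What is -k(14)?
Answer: -225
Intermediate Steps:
-k(14) = -(1 + 14)² = -1*15² = -1*225 = -225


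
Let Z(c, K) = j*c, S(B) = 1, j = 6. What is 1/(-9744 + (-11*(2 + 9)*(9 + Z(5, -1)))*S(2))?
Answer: -1/14463 ≈ -6.9142e-5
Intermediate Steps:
Z(c, K) = 6*c
1/(-9744 + (-11*(2 + 9)*(9 + Z(5, -1)))*S(2)) = 1/(-9744 - 11*(2 + 9)*(9 + 6*5)*1) = 1/(-9744 - 121*(9 + 30)*1) = 1/(-9744 - 121*39*1) = 1/(-9744 - 11*429*1) = 1/(-9744 - 4719*1) = 1/(-9744 - 4719) = 1/(-14463) = -1/14463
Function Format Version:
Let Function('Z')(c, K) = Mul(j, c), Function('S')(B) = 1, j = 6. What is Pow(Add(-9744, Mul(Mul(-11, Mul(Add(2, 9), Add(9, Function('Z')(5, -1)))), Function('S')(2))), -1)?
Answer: Rational(-1, 14463) ≈ -6.9142e-5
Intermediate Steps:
Function('Z')(c, K) = Mul(6, c)
Pow(Add(-9744, Mul(Mul(-11, Mul(Add(2, 9), Add(9, Function('Z')(5, -1)))), Function('S')(2))), -1) = Pow(Add(-9744, Mul(Mul(-11, Mul(Add(2, 9), Add(9, Mul(6, 5)))), 1)), -1) = Pow(Add(-9744, Mul(Mul(-11, Mul(11, Add(9, 30))), 1)), -1) = Pow(Add(-9744, Mul(Mul(-11, Mul(11, 39)), 1)), -1) = Pow(Add(-9744, Mul(Mul(-11, 429), 1)), -1) = Pow(Add(-9744, Mul(-4719, 1)), -1) = Pow(Add(-9744, -4719), -1) = Pow(-14463, -1) = Rational(-1, 14463)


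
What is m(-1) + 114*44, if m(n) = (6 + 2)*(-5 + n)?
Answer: 4968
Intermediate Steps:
m(n) = -40 + 8*n (m(n) = 8*(-5 + n) = -40 + 8*n)
m(-1) + 114*44 = (-40 + 8*(-1)) + 114*44 = (-40 - 8) + 5016 = -48 + 5016 = 4968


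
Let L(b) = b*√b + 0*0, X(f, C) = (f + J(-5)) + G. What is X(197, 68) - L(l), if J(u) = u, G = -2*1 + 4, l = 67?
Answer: 194 - 67*√67 ≈ -354.42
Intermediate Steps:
G = 2 (G = -2 + 4 = 2)
X(f, C) = -3 + f (X(f, C) = (f - 5) + 2 = (-5 + f) + 2 = -3 + f)
L(b) = b^(3/2) (L(b) = b^(3/2) + 0 = b^(3/2))
X(197, 68) - L(l) = (-3 + 197) - 67^(3/2) = 194 - 67*√67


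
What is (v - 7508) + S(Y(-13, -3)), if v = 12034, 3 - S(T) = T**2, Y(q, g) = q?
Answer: 4360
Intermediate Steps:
S(T) = 3 - T**2
(v - 7508) + S(Y(-13, -3)) = (12034 - 7508) + (3 - 1*(-13)**2) = 4526 + (3 - 1*169) = 4526 + (3 - 169) = 4526 - 166 = 4360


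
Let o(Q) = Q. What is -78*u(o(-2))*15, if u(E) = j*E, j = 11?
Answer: 25740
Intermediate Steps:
u(E) = 11*E
-78*u(o(-2))*15 = -858*(-2)*15 = -78*(-22)*15 = 1716*15 = 25740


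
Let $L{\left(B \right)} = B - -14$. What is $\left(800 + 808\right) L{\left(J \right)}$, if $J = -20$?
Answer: $-9648$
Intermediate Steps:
$L{\left(B \right)} = 14 + B$ ($L{\left(B \right)} = B + 14 = 14 + B$)
$\left(800 + 808\right) L{\left(J \right)} = \left(800 + 808\right) \left(14 - 20\right) = 1608 \left(-6\right) = -9648$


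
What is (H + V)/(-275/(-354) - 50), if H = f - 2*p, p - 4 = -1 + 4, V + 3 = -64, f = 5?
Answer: 26904/17425 ≈ 1.5440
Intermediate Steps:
V = -67 (V = -3 - 64 = -67)
p = 7 (p = 4 + (-1 + 4) = 4 + 3 = 7)
H = -9 (H = 5 - 2*7 = 5 - 14 = -9)
(H + V)/(-275/(-354) - 50) = (-9 - 67)/(-275/(-354) - 50) = -76/(-275*(-1/354) - 50) = -76/(275/354 - 50) = -76/(-17425/354) = -76*(-354/17425) = 26904/17425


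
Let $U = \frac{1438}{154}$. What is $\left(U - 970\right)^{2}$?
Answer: $\frac{5471708841}{5929} \approx 9.2287 \cdot 10^{5}$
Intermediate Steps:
$U = \frac{719}{77}$ ($U = 1438 \cdot \frac{1}{154} = \frac{719}{77} \approx 9.3377$)
$\left(U - 970\right)^{2} = \left(\frac{719}{77} - 970\right)^{2} = \left(- \frac{73971}{77}\right)^{2} = \frac{5471708841}{5929}$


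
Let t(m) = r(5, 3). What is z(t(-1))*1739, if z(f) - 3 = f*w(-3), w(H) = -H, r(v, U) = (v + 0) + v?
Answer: 57387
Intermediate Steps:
r(v, U) = 2*v (r(v, U) = v + v = 2*v)
t(m) = 10 (t(m) = 2*5 = 10)
z(f) = 3 + 3*f (z(f) = 3 + f*(-1*(-3)) = 3 + f*3 = 3 + 3*f)
z(t(-1))*1739 = (3 + 3*10)*1739 = (3 + 30)*1739 = 33*1739 = 57387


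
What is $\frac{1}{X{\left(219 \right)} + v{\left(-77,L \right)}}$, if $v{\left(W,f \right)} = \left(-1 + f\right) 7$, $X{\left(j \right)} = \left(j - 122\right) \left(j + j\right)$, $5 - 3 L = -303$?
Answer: $\frac{3}{129593} \approx 2.3149 \cdot 10^{-5}$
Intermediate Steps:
$L = \frac{308}{3}$ ($L = \frac{5}{3} - -101 = \frac{5}{3} + 101 = \frac{308}{3} \approx 102.67$)
$X{\left(j \right)} = 2 j \left(-122 + j\right)$ ($X{\left(j \right)} = \left(-122 + j\right) 2 j = 2 j \left(-122 + j\right)$)
$v{\left(W,f \right)} = -7 + 7 f$
$\frac{1}{X{\left(219 \right)} + v{\left(-77,L \right)}} = \frac{1}{2 \cdot 219 \left(-122 + 219\right) + \left(-7 + 7 \cdot \frac{308}{3}\right)} = \frac{1}{2 \cdot 219 \cdot 97 + \left(-7 + \frac{2156}{3}\right)} = \frac{1}{42486 + \frac{2135}{3}} = \frac{1}{\frac{129593}{3}} = \frac{3}{129593}$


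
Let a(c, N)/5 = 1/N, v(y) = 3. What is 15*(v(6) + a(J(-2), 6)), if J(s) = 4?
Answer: 115/2 ≈ 57.500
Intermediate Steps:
a(c, N) = 5/N
15*(v(6) + a(J(-2), 6)) = 15*(3 + 5/6) = 15*(23/6) = 115/2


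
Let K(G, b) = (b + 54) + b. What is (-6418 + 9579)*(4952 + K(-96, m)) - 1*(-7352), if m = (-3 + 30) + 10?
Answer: 16065232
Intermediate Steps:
m = 37 (m = 27 + 10 = 37)
K(G, b) = 54 + 2*b (K(G, b) = (54 + b) + b = 54 + 2*b)
(-6418 + 9579)*(4952 + K(-96, m)) - 1*(-7352) = (-6418 + 9579)*(4952 + (54 + 2*37)) - 1*(-7352) = 3161*(4952 + (54 + 74)) + 7352 = 3161*(4952 + 128) + 7352 = 3161*5080 + 7352 = 16057880 + 7352 = 16065232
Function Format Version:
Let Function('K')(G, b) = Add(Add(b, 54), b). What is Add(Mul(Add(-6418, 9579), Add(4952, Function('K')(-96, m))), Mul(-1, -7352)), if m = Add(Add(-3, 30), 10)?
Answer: 16065232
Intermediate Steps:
m = 37 (m = Add(27, 10) = 37)
Function('K')(G, b) = Add(54, Mul(2, b)) (Function('K')(G, b) = Add(Add(54, b), b) = Add(54, Mul(2, b)))
Add(Mul(Add(-6418, 9579), Add(4952, Function('K')(-96, m))), Mul(-1, -7352)) = Add(Mul(Add(-6418, 9579), Add(4952, Add(54, Mul(2, 37)))), Mul(-1, -7352)) = Add(Mul(3161, Add(4952, Add(54, 74))), 7352) = Add(Mul(3161, Add(4952, 128)), 7352) = Add(Mul(3161, 5080), 7352) = Add(16057880, 7352) = 16065232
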